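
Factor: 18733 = 11^1*13^1 * 131^1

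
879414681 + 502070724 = 1381485405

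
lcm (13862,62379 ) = 124758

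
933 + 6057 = 6990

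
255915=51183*5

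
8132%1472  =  772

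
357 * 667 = 238119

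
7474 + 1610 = 9084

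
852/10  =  426/5 = 85.20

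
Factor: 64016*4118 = 2^5 * 29^1*71^1 * 4001^1 = 263617888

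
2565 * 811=2080215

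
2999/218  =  13+165/218 = 13.76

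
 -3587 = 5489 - 9076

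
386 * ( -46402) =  - 17911172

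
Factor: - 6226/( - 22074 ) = 3^( - 1)*11^1* 13^( - 1) = 11/39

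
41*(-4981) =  -204221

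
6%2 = 0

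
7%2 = 1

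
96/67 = 96/67= 1.43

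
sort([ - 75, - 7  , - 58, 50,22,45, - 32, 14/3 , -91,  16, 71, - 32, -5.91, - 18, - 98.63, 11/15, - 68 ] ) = [ - 98.63, - 91, - 75,  -  68 , - 58, - 32, - 32,  -  18, - 7, - 5.91, 11/15,14/3,16, 22, 45,50,71]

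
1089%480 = 129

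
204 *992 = 202368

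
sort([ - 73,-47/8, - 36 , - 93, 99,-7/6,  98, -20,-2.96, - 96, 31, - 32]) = [ - 96 , - 93, - 73 ,-36 ,-32,  -  20, - 47/8,  -  2.96, - 7/6,31, 98,99] 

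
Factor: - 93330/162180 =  - 2^( - 1 )*53^( - 1 )*61^1 = - 61/106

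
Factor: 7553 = 7^1*13^1*83^1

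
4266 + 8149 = 12415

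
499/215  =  2+69/215  =  2.32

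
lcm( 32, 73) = 2336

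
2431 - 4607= - 2176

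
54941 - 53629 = 1312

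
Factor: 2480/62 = 40=2^3*5^1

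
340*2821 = 959140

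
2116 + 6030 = 8146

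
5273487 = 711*7417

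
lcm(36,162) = 324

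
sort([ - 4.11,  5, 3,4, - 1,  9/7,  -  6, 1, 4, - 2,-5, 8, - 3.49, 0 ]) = [ - 6, - 5, - 4.11, - 3.49, - 2, - 1, 0, 1,9/7,3, 4,4,5, 8]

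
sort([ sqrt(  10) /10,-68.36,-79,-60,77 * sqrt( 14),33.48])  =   [- 79, - 68.36,-60,sqrt( 10) /10 , 33.48 , 77*sqrt (14 )]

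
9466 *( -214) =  - 2025724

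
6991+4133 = 11124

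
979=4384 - 3405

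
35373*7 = 247611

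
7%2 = 1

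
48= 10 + 38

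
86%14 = 2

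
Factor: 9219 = 3^1* 7^1*439^1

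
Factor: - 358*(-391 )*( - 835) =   -  2^1* 5^1 * 17^1*23^1*167^1*179^1 = - 116881630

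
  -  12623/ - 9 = 1402 + 5/9 = 1402.56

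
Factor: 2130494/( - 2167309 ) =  -2^1*53^1*101^1*10891^(-1) = - 10706/10891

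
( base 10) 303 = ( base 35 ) 8N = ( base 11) 256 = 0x12f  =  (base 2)100101111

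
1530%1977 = 1530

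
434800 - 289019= 145781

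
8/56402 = 4/28201 = 0.00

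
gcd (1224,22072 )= 8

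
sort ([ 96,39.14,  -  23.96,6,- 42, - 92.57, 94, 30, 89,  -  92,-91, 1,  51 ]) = [-92.57, - 92  , - 91, - 42,-23.96,1, 6, 30, 39.14,51, 89,  94  ,  96 ]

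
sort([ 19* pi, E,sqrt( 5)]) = [ sqrt( 5), E,19*pi]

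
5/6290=1/1258=0.00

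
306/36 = 8+1/2 = 8.50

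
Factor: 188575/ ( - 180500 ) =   -  397/380 = - 2^ (-2 )*5^( - 1 )*19^( - 1) * 397^1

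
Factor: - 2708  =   - 2^2*677^1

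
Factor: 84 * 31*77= 200508 = 2^2*3^1*7^2*11^1*31^1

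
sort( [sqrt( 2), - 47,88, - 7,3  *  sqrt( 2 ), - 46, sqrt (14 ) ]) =[ - 47, - 46, - 7,  sqrt ( 2 ), sqrt ( 14 ) , 3*sqrt( 2),88]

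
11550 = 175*66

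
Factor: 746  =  2^1*373^1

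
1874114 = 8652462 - 6778348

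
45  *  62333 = 2804985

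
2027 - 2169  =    -  142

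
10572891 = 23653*447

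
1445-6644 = - 5199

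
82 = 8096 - 8014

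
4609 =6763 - 2154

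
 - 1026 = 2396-3422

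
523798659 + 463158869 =986957528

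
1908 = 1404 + 504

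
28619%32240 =28619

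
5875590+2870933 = 8746523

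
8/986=4/493 = 0.01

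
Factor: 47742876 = 2^2*3^2*37^1*73^1 *491^1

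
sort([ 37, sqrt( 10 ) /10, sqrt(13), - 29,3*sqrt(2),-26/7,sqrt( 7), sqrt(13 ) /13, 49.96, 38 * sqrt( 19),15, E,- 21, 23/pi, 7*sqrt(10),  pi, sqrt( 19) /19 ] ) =[ - 29,-21,-26/7,sqrt(19)/19, sqrt( 13 ) /13, sqrt( 10 ) /10,sqrt(  7 ),E, pi, sqrt(13), 3*sqrt(2 ),23/pi,  15, 7 * sqrt ( 10 ),37,49.96, 38*sqrt(19 )] 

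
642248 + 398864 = 1041112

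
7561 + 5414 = 12975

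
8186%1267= 584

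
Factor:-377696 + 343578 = -2^1*7^1*2437^1 = -  34118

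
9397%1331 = 80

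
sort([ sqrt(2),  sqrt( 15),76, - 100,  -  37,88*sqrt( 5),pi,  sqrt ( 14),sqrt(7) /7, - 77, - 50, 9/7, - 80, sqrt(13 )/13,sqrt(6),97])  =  [ - 100  , - 80,  -  77, - 50, - 37,sqrt( 13)/13, sqrt(7 )/7,9/7, sqrt(2),sqrt(6),pi , sqrt( 14),sqrt( 15 ), 76,97 , 88 * sqrt( 5)] 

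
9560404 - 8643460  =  916944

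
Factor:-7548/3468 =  - 37/17 = - 17^( - 1)*37^1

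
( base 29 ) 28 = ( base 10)66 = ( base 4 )1002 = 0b1000010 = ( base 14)4a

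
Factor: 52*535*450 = 12519000 = 2^3*3^2*5^3*13^1* 107^1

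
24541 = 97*253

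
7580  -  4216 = 3364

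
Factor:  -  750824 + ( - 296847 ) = - 1047671^1=- 1047671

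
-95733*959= - 91807947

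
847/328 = 847/328 =2.58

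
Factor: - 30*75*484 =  - 1089000 =- 2^3*3^2 * 5^3*11^2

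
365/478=365/478=   0.76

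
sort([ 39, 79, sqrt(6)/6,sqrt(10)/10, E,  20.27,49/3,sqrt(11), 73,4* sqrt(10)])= [ sqrt( 10 ) /10, sqrt (6)/6  ,  E, sqrt( 11), 4* sqrt( 10),49/3 , 20.27,  39, 73,79 ] 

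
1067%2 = 1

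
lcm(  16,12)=48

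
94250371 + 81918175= 176168546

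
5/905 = 1/181 = 0.01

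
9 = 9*1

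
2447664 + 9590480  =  12038144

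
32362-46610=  - 14248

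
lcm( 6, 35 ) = 210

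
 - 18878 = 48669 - 67547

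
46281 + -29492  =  16789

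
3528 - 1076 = 2452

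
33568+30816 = 64384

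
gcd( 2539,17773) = 2539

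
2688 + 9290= 11978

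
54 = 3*18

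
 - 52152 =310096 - 362248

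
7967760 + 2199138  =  10166898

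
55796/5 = 55796/5 = 11159.20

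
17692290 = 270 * 65527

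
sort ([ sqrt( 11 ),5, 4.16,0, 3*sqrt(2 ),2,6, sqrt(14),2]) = [0, 2,2,  sqrt ( 11 ),sqrt(14),4.16,3*sqrt( 2), 5 , 6 ]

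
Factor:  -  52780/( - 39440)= 91/68 = 2^( - 2 )*7^1* 13^1*17^ (  -  1 )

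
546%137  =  135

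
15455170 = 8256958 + 7198212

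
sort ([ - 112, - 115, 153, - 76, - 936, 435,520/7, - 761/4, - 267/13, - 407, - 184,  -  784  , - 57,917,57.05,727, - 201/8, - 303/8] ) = [ - 936, - 784, - 407,- 761/4 ,-184, - 115, - 112,  -  76,- 57,-303/8, - 201/8,  -  267/13,57.05,520/7, 153 , 435, 727, 917 ]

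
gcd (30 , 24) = 6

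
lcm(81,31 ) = 2511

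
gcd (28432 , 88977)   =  1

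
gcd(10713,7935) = 3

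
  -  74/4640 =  - 37/2320 = - 0.02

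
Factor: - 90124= -2^2*22531^1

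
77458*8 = 619664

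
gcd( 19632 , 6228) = 12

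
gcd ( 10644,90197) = 1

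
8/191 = 8/191 = 0.04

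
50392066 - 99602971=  - 49210905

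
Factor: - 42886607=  - 47^1 * 912481^1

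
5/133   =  5/133=0.04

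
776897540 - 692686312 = 84211228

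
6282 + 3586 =9868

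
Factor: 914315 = 5^1 * 107^1*1709^1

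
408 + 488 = 896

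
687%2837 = 687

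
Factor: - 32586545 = -5^1 * 6517309^1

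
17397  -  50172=- 32775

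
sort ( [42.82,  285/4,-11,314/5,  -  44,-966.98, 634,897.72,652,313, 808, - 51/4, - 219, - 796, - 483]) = [ - 966.98,-796, - 483, - 219, - 44, - 51/4, - 11  ,  42.82,314/5,285/4, 313,634 , 652 , 808, 897.72] 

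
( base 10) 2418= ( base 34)234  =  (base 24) 44I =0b100101110010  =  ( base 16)972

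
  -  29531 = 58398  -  87929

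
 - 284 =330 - 614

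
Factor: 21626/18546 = 3^( -1 ) * 281^ (-1)*983^1= 983/843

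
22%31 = 22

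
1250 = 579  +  671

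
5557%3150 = 2407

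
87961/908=96 + 793/908 = 96.87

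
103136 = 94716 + 8420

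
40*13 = 520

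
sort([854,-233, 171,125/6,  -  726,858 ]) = [ - 726,-233,125/6, 171, 854, 858]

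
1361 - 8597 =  - 7236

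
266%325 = 266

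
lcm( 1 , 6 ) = 6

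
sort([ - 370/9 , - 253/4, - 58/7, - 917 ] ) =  [-917, - 253/4, - 370/9, - 58/7 ] 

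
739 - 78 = 661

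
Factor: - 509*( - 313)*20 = 3186340 = 2^2*5^1*313^1*509^1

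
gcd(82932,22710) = 6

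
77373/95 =77373/95 = 814.45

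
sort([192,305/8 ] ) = [305/8, 192]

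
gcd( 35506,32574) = 2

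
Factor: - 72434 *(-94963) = 2^1 * 11^1 * 89^1 * 97^1 *36217^1 = 6878549942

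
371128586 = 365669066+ 5459520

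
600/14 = 300/7 = 42.86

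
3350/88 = 38 + 3/44 =38.07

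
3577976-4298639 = -720663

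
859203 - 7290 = 851913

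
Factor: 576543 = 3^1*11^1* 17471^1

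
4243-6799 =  - 2556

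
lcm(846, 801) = 75294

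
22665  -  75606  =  - 52941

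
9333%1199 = 940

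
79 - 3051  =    -  2972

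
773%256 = 5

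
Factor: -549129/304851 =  - 553/307 = -7^1 * 79^1*307^ ( - 1)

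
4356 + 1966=6322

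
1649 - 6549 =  - 4900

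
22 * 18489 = 406758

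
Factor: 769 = 769^1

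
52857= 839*63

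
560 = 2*280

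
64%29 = 6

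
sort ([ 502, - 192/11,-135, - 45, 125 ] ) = [ - 135, - 45, - 192/11, 125, 502]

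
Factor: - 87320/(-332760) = 3^(-1)*37^1*47^(-1) = 37/141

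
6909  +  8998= 15907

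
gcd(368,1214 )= 2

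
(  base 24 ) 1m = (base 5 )141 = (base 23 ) 20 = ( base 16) 2e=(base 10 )46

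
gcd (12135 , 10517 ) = 809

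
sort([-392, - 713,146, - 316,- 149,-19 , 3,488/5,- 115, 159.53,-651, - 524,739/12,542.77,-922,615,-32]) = [-922,-713, - 651, - 524, - 392, -316, - 149,-115, - 32, - 19,3,739/12,488/5,146, 159.53,542.77 , 615 ]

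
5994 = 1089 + 4905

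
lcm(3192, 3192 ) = 3192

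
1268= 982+286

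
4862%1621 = 1620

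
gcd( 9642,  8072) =2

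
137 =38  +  99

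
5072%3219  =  1853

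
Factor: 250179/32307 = 937/121=   11^( - 2 ) * 937^1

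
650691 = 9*72299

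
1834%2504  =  1834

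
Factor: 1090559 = 41^1 * 67^1*397^1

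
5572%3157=2415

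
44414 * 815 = 36197410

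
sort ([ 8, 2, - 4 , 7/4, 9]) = [ - 4,7/4,2,8, 9]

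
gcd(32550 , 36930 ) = 30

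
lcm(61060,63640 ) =4518440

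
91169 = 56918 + 34251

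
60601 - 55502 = 5099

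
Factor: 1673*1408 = 2^7*7^1*11^1*239^1 = 2355584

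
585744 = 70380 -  - 515364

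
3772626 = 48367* 78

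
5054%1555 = 389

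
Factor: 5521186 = 2^1*11^1*250963^1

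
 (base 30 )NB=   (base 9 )858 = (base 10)701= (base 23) 17b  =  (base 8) 1275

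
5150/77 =66+68/77 =66.88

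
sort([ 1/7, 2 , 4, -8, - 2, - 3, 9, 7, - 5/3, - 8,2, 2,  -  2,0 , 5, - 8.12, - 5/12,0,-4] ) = [ - 8.12, - 8, - 8, - 4, - 3, - 2, - 2,-5/3, - 5/12,0,0, 1/7, 2, 2,  2,4, 5,  7,9]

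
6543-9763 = -3220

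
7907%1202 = 695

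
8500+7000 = 15500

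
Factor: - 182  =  -2^1*7^1 * 13^1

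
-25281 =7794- 33075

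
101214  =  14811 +86403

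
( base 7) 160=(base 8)133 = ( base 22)43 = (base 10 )91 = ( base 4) 1123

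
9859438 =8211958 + 1647480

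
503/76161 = 503/76161 = 0.01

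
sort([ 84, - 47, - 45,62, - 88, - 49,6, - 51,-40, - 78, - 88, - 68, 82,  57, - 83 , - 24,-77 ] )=[ - 88,-88,-83, - 78,  -  77, - 68, - 51, - 49, - 47,-45, - 40,-24,6,57, 62,82, 84 ] 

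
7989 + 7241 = 15230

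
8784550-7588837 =1195713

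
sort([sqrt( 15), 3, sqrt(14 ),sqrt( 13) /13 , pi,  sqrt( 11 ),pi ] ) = [ sqrt( 13) /13, 3, pi , pi, sqrt ( 11 ),sqrt( 14),sqrt ( 15) ]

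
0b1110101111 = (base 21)22j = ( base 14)4b5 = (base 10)943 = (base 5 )12233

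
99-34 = 65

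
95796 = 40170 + 55626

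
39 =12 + 27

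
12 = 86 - 74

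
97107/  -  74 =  - 97107/74  =  - 1312.26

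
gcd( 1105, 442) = 221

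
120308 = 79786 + 40522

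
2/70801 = 2/70801 = 0.00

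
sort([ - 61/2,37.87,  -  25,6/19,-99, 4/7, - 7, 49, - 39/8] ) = [ - 99, - 61/2,-25, - 7, - 39/8,6/19, 4/7,37.87,49]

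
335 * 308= 103180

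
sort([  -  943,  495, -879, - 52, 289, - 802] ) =[-943, - 879, - 802 ,  -  52, 289,495] 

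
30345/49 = 619 + 2/7 = 619.29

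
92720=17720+75000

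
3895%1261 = 112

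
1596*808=1289568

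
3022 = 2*1511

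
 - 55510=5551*( - 10 )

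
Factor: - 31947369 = -3^1 * 17^1 * 239^1 * 2621^1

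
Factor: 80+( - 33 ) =47^1 =47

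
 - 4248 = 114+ - 4362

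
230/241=230/241= 0.95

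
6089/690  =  8+569/690 = 8.82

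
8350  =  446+7904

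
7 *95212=666484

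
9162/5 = 1832 + 2/5  =  1832.40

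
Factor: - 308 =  - 2^2*7^1 * 11^1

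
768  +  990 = 1758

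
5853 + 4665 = 10518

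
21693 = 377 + 21316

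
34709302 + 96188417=130897719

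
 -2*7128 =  - 14256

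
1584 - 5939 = -4355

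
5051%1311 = 1118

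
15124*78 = 1179672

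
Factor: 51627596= 2^2*59^1*218761^1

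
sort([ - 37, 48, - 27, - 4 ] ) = [-37, - 27, - 4, 48 ] 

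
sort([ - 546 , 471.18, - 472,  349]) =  [ -546,-472,349, 471.18 ]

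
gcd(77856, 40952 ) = 8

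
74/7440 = 37/3720 = 0.01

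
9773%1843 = 558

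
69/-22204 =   -  69/22204 = - 0.00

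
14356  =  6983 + 7373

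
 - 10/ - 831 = 10/831 = 0.01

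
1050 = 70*15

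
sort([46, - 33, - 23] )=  [ - 33, - 23 , 46 ]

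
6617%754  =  585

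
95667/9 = 10629 + 2/3 = 10629.67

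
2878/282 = 1439/141 = 10.21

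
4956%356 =328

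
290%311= 290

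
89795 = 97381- 7586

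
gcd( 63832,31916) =31916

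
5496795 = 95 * 57861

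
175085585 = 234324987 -59239402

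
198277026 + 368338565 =566615591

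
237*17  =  4029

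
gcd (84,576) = 12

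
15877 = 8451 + 7426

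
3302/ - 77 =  - 3302/77 = - 42.88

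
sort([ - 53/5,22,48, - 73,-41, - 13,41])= [ - 73, - 41, - 13,-53/5,22,  41, 48 ] 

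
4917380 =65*75652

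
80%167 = 80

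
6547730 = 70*93539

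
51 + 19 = 70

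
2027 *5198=10536346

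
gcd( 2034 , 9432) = 18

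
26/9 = 26/9= 2.89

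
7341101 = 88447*83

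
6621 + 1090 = 7711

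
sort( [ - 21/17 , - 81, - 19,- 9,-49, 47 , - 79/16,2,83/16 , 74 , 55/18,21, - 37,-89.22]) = [ - 89.22 , - 81 ,  -  49, - 37 , - 19, - 9,-79/16, - 21/17 , 2,55/18,  83/16,21,47,74] 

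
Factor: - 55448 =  - 2^3*29^1*239^1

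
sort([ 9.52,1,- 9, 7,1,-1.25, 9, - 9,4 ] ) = [- 9, - 9, - 1.25 , 1,1,4, 7,9, 9.52 ]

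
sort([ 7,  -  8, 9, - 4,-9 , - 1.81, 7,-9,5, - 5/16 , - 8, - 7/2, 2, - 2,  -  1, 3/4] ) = [ - 9, - 9,  -  8, - 8, - 4,  -  7/2,  -  2,  -  1.81,-1,  -  5/16,3/4, 2, 5,7, 7,9]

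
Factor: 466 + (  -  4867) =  - 3^3 *163^1 = - 4401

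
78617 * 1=78617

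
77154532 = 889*86788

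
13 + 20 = 33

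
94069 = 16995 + 77074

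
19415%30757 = 19415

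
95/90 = 19/18 = 1.06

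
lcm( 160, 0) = 0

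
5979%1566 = 1281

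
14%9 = 5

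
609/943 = 609/943 = 0.65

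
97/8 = 12+ 1/8 = 12.12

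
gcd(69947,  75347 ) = 1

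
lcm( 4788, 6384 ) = 19152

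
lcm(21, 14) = 42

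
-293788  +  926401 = 632613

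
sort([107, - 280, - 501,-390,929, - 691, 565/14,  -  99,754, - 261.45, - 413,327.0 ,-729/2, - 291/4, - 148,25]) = [-691, - 501,- 413, -390 , - 729/2, - 280, - 261.45, - 148, - 99, - 291/4 , 25, 565/14, 107,327.0,754,929 ] 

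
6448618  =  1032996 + 5415622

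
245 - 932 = -687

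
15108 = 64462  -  49354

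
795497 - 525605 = 269892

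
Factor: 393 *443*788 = 137190012 = 2^2*3^1 * 131^1*197^1*443^1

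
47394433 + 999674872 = 1047069305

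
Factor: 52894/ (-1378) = -499/13 = - 13^( - 1)*499^1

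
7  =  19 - 12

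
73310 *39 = 2859090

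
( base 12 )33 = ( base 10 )39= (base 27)1C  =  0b100111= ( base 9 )43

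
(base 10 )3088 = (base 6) 22144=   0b110000010000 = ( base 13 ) 1537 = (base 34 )2MS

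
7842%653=6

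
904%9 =4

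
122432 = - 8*( - 15304 ) 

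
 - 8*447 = -3576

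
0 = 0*4923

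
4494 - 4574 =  - 80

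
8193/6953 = 1 + 1240/6953 = 1.18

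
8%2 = 0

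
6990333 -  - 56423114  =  63413447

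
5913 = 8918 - 3005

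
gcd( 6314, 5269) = 11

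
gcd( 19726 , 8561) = 7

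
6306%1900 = 606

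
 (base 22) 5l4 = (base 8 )5506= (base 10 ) 2886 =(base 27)3PO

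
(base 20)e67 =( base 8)13137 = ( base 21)ckf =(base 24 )9mf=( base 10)5727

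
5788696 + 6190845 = 11979541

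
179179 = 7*25597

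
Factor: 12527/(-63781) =-12527^1*63781^ ( - 1)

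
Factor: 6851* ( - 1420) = - 9728420 = - 2^2*5^1*13^1*17^1 * 31^1*71^1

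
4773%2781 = 1992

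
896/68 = 13 + 3/17 = 13.18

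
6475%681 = 346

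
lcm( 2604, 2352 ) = 72912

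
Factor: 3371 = 3371^1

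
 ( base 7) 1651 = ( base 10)673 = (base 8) 1241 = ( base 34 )jr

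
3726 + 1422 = 5148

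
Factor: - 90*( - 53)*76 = 2^3*3^2*  5^1*19^1*53^1= 362520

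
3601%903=892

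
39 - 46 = -7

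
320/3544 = 40/443 = 0.09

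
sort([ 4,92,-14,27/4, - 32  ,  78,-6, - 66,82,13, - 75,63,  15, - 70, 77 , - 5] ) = [  -  75, - 70, - 66 , - 32,-14, - 6, - 5, 4, 27/4, 13,15,  63 , 77, 78,82, 92] 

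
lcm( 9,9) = 9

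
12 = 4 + 8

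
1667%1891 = 1667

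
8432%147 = 53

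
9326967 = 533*17499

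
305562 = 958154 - 652592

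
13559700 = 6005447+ 7554253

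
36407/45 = 36407/45 = 809.04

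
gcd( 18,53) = 1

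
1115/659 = 1 + 456/659 = 1.69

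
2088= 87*24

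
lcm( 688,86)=688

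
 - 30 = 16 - 46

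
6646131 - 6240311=405820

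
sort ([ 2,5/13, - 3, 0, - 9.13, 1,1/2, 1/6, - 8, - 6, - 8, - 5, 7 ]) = [ - 9.13 , - 8, - 8, - 6, - 5, - 3,0, 1/6, 5/13,1/2, 1,2, 7]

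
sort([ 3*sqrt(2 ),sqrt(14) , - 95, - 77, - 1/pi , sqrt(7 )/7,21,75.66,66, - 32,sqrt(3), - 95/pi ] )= [ - 95, - 77, - 32, - 95/pi, - 1/pi, sqrt( 7 ) /7, sqrt( 3), sqrt( 14), 3 * sqrt (2), 21, 66,75.66 ]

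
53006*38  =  2014228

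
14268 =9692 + 4576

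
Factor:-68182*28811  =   - 2^1*47^1*73^1*467^1*613^1 =-1964391602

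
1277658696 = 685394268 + 592264428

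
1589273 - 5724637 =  - 4135364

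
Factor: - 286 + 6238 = 5952 = 2^6*3^1*31^1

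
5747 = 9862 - 4115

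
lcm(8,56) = 56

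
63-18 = 45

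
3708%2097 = 1611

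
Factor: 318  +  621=3^1*313^1 = 939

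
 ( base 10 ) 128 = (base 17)79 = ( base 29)4c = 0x80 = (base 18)72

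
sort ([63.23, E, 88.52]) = [ E, 63.23,88.52]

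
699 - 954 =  - 255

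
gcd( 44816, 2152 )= 8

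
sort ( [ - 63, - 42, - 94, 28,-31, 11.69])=[ - 94, - 63, - 42, - 31, 11.69,28]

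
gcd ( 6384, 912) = 912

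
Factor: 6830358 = 2^1*3^1 * 1138393^1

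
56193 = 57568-1375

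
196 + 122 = 318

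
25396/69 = 368 + 4/69 = 368.06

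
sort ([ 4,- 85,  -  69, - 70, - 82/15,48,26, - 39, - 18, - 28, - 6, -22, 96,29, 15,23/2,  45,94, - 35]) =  [ - 85 , - 70, - 69, - 39, - 35, - 28, - 22, - 18, - 6,  -  82/15 , 4, 23/2, 15 , 26, 29,45, 48, 94, 96]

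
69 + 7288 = 7357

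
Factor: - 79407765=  - 3^2*5^1*17^1*103801^1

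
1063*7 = 7441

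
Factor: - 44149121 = -23^1*  47^1*40841^1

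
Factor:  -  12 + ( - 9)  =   - 3^1 * 7^1 = - 21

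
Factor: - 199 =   -  199^1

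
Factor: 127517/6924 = 221/12   =  2^( - 2 )*3^( - 1) * 13^1*17^1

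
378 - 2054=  - 1676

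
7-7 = 0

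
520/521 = 520/521= 1.00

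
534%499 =35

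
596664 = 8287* 72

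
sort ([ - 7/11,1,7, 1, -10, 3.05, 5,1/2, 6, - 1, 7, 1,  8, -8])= [-10,-8, - 1, - 7/11, 1/2,  1, 1,  1, 3.05, 5, 6,7 , 7, 8] 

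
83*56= 4648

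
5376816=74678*72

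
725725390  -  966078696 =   -  240353306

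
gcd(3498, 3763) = 53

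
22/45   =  22/45 = 0.49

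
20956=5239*4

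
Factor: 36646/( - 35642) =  - 73/71 = -  71^( - 1 )*73^1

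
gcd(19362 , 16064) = 2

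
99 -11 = 88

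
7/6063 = 7/6063 = 0.00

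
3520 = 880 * 4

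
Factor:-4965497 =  - 139^2*257^1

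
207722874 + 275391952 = 483114826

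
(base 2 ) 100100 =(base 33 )13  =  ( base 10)36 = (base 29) 17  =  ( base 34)12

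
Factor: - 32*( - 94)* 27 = 81216= 2^6*3^3* 47^1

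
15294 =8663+6631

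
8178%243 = 159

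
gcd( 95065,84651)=1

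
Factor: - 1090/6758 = - 5^1*31^( - 1) = - 5/31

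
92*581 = 53452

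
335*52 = 17420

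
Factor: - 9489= - 3^1*3163^1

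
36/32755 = 36/32755 = 0.00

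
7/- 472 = -1+465/472 = - 0.01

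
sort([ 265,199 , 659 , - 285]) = [ -285,199, 265,659]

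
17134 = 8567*2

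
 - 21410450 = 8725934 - 30136384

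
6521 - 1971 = 4550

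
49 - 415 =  - 366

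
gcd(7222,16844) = 2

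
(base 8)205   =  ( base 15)8D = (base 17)7E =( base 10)133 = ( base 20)6d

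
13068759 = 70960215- 57891456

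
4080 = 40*102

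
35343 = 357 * 99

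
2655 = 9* 295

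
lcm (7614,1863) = 175122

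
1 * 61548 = 61548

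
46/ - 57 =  - 46/57 = -0.81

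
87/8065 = 87/8065 = 0.01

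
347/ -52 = -7  +  17/52 = - 6.67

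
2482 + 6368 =8850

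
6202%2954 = 294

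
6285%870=195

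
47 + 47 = 94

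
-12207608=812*(-15034)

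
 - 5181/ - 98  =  5181/98 = 52.87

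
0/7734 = 0 = 0.00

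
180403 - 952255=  - 771852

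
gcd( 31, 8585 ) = 1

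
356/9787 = 356/9787 = 0.04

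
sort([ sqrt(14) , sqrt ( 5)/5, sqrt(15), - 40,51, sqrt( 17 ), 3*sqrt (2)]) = [  -  40, sqrt(  5)/5,sqrt( 14 ),sqrt( 15 ), sqrt( 17), 3*sqrt(2),51]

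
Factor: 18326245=5^1*7^2 * 131^1*571^1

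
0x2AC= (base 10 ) 684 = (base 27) P9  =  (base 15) 309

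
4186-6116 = -1930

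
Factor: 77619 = 3^1*25873^1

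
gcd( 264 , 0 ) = 264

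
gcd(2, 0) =2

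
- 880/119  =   - 880/119 = - 7.39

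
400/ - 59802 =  - 1 + 29701/29901 = -  0.01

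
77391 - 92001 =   -  14610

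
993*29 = 28797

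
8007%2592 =231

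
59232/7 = 8461+5/7 = 8461.71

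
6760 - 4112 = 2648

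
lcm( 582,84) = 8148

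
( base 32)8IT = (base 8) 21135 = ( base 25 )E1M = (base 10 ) 8797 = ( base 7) 34435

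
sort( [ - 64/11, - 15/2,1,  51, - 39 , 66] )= [-39, - 15/2,-64/11 , 1, 51, 66]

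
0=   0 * 89361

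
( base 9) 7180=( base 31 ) 5EH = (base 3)21012200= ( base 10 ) 5256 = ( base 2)1010010001000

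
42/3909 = 14/1303 = 0.01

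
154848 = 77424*2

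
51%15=6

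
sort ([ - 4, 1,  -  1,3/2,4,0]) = [ - 4,-1,0 , 1, 3/2, 4 ] 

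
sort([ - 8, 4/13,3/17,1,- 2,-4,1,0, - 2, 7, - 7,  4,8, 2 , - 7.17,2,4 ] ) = [ - 8, - 7.17,-7,  -  4,- 2, - 2 , 0,  3/17,4/13,1,1,2,2,4,4,7,  8] 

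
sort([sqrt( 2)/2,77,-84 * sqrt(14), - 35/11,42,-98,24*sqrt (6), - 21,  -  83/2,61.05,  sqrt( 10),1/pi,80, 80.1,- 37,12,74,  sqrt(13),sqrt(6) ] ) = [ - 84*sqrt(14), - 98, - 83/2, - 37, - 21 , - 35/11,  1/pi , sqrt(2)/2, sqrt(6),sqrt( 10 ),sqrt(13 ),12,42,24* sqrt( 6) , 61.05  ,  74 , 77, 80,80.1]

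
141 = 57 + 84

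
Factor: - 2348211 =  - 3^1*439^1*1783^1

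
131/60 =2 + 11/60 = 2.18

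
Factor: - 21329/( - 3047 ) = 7^1 = 7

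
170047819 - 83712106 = 86335713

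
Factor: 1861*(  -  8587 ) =  -  31^1*277^1*1861^1 = - 15980407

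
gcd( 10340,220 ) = 220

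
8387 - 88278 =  - 79891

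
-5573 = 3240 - 8813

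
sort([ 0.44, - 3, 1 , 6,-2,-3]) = [ - 3,-3, - 2,  0.44, 1, 6] 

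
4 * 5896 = 23584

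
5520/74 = 74 + 22/37=74.59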